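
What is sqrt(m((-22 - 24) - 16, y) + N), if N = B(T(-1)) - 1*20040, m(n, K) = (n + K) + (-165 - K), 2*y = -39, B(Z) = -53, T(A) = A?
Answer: 4*I*sqrt(1270) ≈ 142.55*I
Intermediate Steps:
y = -39/2 (y = (1/2)*(-39) = -39/2 ≈ -19.500)
m(n, K) = -165 + n (m(n, K) = (K + n) + (-165 - K) = -165 + n)
N = -20093 (N = -53 - 1*20040 = -53 - 20040 = -20093)
sqrt(m((-22 - 24) - 16, y) + N) = sqrt((-165 + ((-22 - 24) - 16)) - 20093) = sqrt((-165 + (-46 - 16)) - 20093) = sqrt((-165 - 62) - 20093) = sqrt(-227 - 20093) = sqrt(-20320) = 4*I*sqrt(1270)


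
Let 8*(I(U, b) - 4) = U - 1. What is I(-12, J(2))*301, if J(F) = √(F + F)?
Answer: 5719/8 ≈ 714.88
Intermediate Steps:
J(F) = √2*√F (J(F) = √(2*F) = √2*√F)
I(U, b) = 31/8 + U/8 (I(U, b) = 4 + (U - 1)/8 = 4 + (-1 + U)/8 = 4 + (-⅛ + U/8) = 31/8 + U/8)
I(-12, J(2))*301 = (31/8 + (⅛)*(-12))*301 = (31/8 - 3/2)*301 = (19/8)*301 = 5719/8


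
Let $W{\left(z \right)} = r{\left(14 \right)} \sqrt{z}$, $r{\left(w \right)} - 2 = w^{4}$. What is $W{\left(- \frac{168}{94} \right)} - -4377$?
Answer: $4377 + \frac{76836 i \sqrt{987}}{47} \approx 4377.0 + 51360.0 i$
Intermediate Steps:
$r{\left(w \right)} = 2 + w^{4}$
$W{\left(z \right)} = 38418 \sqrt{z}$ ($W{\left(z \right)} = \left(2 + 14^{4}\right) \sqrt{z} = \left(2 + 38416\right) \sqrt{z} = 38418 \sqrt{z}$)
$W{\left(- \frac{168}{94} \right)} - -4377 = 38418 \sqrt{- \frac{168}{94}} - -4377 = 38418 \sqrt{\left(-168\right) \frac{1}{94}} + 4377 = 38418 \sqrt{- \frac{84}{47}} + 4377 = 38418 \frac{2 i \sqrt{987}}{47} + 4377 = \frac{76836 i \sqrt{987}}{47} + 4377 = 4377 + \frac{76836 i \sqrt{987}}{47}$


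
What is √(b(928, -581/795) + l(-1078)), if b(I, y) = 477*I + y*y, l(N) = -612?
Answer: √279383196661/795 ≈ 664.86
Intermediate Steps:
b(I, y) = y² + 477*I (b(I, y) = 477*I + y² = y² + 477*I)
√(b(928, -581/795) + l(-1078)) = √(((-581/795)² + 477*928) - 612) = √(((-581*1/795)² + 442656) - 612) = √(((-581/795)² + 442656) - 612) = √((337561/632025 + 442656) - 612) = √(279769995961/632025 - 612) = √(279383196661/632025) = √279383196661/795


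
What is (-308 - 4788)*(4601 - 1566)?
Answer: -15466360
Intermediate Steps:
(-308 - 4788)*(4601 - 1566) = -5096*3035 = -15466360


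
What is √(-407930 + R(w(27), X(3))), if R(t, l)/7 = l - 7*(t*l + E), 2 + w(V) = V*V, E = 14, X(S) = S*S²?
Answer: 2*I*√342562 ≈ 1170.6*I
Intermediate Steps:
X(S) = S³
w(V) = -2 + V² (w(V) = -2 + V*V = -2 + V²)
R(t, l) = -686 + 7*l - 49*l*t (R(t, l) = 7*(l - 7*(t*l + 14)) = 7*(l - 7*(l*t + 14)) = 7*(l - 7*(14 + l*t)) = 7*(l + (-98 - 7*l*t)) = 7*(-98 + l - 7*l*t) = -686 + 7*l - 49*l*t)
√(-407930 + R(w(27), X(3))) = √(-407930 + (-686 + 7*3³ - 49*3³*(-2 + 27²))) = √(-407930 + (-686 + 7*27 - 49*27*(-2 + 729))) = √(-407930 + (-686 + 189 - 49*27*727)) = √(-407930 + (-686 + 189 - 961821)) = √(-407930 - 962318) = √(-1370248) = 2*I*√342562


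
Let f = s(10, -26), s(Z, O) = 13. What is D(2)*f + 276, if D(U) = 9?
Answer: 393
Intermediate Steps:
f = 13
D(2)*f + 276 = 9*13 + 276 = 117 + 276 = 393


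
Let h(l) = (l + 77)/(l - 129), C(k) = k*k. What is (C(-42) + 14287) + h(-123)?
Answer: 2022449/126 ≈ 16051.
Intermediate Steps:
C(k) = k²
h(l) = (77 + l)/(-129 + l)
(C(-42) + 14287) + h(-123) = ((-42)² + 14287) + (77 - 123)/(-129 - 123) = (1764 + 14287) - 46/(-252) = 16051 - 1/252*(-46) = 16051 + 23/126 = 2022449/126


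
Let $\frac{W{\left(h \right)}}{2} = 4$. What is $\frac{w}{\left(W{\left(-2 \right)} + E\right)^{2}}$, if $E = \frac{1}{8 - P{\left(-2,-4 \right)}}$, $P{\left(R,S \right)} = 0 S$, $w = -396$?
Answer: $- \frac{25344}{4225} \approx -5.9986$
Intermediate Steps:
$P{\left(R,S \right)} = 0$
$W{\left(h \right)} = 8$ ($W{\left(h \right)} = 2 \cdot 4 = 8$)
$E = \frac{1}{8}$ ($E = \frac{1}{8 - 0} = \frac{1}{8 + 0} = \frac{1}{8} \approx 0.125$)
$\frac{w}{\left(W{\left(-2 \right)} + E\right)^{2}} = - \frac{396}{\left(8 + \frac{1}{8}\right)^{2}} = - \frac{396}{\left(\frac{65}{8}\right)^{2}} = - \frac{396}{\frac{4225}{64}} = \left(-396\right) \frac{64}{4225} = - \frac{25344}{4225}$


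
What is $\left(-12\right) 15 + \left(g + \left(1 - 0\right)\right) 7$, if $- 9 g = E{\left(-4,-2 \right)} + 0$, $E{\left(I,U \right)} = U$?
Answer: $- \frac{1543}{9} \approx -171.44$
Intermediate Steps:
$g = \frac{2}{9}$ ($g = - \frac{-2 + 0}{9} = \left(- \frac{1}{9}\right) \left(-2\right) = \frac{2}{9} \approx 0.22222$)
$\left(-12\right) 15 + \left(g + \left(1 - 0\right)\right) 7 = \left(-12\right) 15 + \left(\frac{2}{9} + \left(1 - 0\right)\right) 7 = -180 + \left(\frac{2}{9} + \left(1 + 0\right)\right) 7 = -180 + \left(\frac{2}{9} + 1\right) 7 = -180 + \frac{11}{9} \cdot 7 = -180 + \frac{77}{9} = - \frac{1543}{9}$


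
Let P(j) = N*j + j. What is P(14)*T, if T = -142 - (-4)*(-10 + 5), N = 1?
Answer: -4536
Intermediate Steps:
P(j) = 2*j (P(j) = 1*j + j = j + j = 2*j)
T = -162 (T = -142 - (-4)*(-5) = -142 - 1*20 = -142 - 20 = -162)
P(14)*T = (2*14)*(-162) = 28*(-162) = -4536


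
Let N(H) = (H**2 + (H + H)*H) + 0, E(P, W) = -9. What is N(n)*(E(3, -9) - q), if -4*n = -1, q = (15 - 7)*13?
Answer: -339/16 ≈ -21.188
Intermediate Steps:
q = 104 (q = 8*13 = 104)
n = 1/4 (n = -1/4*(-1) = 1/4 ≈ 0.25000)
N(H) = 3*H**2 (N(H) = (H**2 + (2*H)*H) + 0 = (H**2 + 2*H**2) + 0 = 3*H**2 + 0 = 3*H**2)
N(n)*(E(3, -9) - q) = (3*(1/4)**2)*(-9 - 1*104) = (3*(1/16))*(-9 - 104) = (3/16)*(-113) = -339/16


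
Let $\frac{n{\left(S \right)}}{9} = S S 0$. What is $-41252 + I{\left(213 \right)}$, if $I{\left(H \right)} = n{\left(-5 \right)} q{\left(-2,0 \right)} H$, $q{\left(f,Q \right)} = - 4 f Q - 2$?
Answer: $-41252$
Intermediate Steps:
$n{\left(S \right)} = 0$ ($n{\left(S \right)} = 9 S S 0 = 9 S^{2} \cdot 0 = 9 \cdot 0 = 0$)
$q{\left(f,Q \right)} = -2 - 4 Q f$ ($q{\left(f,Q \right)} = - 4 Q f - 2 = -2 - 4 Q f$)
$I{\left(H \right)} = 0$ ($I{\left(H \right)} = 0 \left(-2 - 0 \left(-2\right)\right) H = 0 \left(-2 + 0\right) H = 0 \left(-2\right) H = 0 H = 0$)
$-41252 + I{\left(213 \right)} = -41252 + 0 = -41252$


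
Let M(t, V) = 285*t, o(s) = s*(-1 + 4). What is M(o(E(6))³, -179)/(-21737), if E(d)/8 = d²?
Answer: -183817175040/21737 ≈ -8.4564e+6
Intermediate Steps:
E(d) = 8*d²
o(s) = 3*s (o(s) = s*3 = 3*s)
M(o(E(6))³, -179)/(-21737) = (285*(3*(8*6²))³)/(-21737) = (285*(3*(8*36))³)*(-1/21737) = (285*(3*288)³)*(-1/21737) = (285*864³)*(-1/21737) = (285*644972544)*(-1/21737) = 183817175040*(-1/21737) = -183817175040/21737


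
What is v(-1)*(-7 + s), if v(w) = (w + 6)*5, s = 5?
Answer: -50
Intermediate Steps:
v(w) = 30 + 5*w (v(w) = (6 + w)*5 = 30 + 5*w)
v(-1)*(-7 + s) = (30 + 5*(-1))*(-7 + 5) = (30 - 5)*(-2) = 25*(-2) = -50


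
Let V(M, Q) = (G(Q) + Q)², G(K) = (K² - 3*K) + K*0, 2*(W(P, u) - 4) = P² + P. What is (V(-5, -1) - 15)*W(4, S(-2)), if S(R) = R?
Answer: -84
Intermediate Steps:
W(P, u) = 4 + P/2 + P²/2 (W(P, u) = 4 + (P² + P)/2 = 4 + (P + P²)/2 = 4 + (P/2 + P²/2) = 4 + P/2 + P²/2)
G(K) = K² - 3*K (G(K) = (K² - 3*K) + 0 = K² - 3*K)
V(M, Q) = (Q + Q*(-3 + Q))² (V(M, Q) = (Q*(-3 + Q) + Q)² = (Q + Q*(-3 + Q))²)
(V(-5, -1) - 15)*W(4, S(-2)) = ((-1)²*(-2 - 1)² - 15)*(4 + (½)*4 + (½)*4²) = (1*(-3)² - 15)*(4 + 2 + (½)*16) = (1*9 - 15)*(4 + 2 + 8) = (9 - 15)*14 = -6*14 = -84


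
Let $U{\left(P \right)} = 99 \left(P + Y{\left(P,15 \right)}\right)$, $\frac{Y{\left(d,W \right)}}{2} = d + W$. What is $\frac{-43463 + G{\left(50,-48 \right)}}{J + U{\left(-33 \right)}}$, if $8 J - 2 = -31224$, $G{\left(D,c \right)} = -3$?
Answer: $\frac{173864}{42935} \approx 4.0495$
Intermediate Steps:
$Y{\left(d,W \right)} = 2 W + 2 d$ ($Y{\left(d,W \right)} = 2 \left(d + W\right) = 2 \left(W + d\right) = 2 W + 2 d$)
$J = - \frac{15611}{4}$ ($J = \frac{1}{4} + \frac{1}{8} \left(-31224\right) = \frac{1}{4} - 3903 = - \frac{15611}{4} \approx -3902.8$)
$U{\left(P \right)} = 2970 + 297 P$ ($U{\left(P \right)} = 99 \left(P + \left(2 \cdot 15 + 2 P\right)\right) = 99 \left(P + \left(30 + 2 P\right)\right) = 99 \left(30 + 3 P\right) = 2970 + 297 P$)
$\frac{-43463 + G{\left(50,-48 \right)}}{J + U{\left(-33 \right)}} = \frac{-43463 - 3}{- \frac{15611}{4} + \left(2970 + 297 \left(-33\right)\right)} = - \frac{43466}{- \frac{15611}{4} + \left(2970 - 9801\right)} = - \frac{43466}{- \frac{15611}{4} - 6831} = - \frac{43466}{- \frac{42935}{4}} = \left(-43466\right) \left(- \frac{4}{42935}\right) = \frac{173864}{42935}$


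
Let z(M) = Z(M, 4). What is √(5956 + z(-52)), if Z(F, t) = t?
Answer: 2*√1490 ≈ 77.201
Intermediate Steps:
z(M) = 4
√(5956 + z(-52)) = √(5956 + 4) = √5960 = 2*√1490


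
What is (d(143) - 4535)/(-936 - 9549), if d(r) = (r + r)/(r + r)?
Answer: 4534/10485 ≈ 0.43243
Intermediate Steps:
d(r) = 1 (d(r) = (2*r)/((2*r)) = (2*r)*(1/(2*r)) = 1)
(d(143) - 4535)/(-936 - 9549) = (1 - 4535)/(-936 - 9549) = -4534/(-10485) = -4534*(-1/10485) = 4534/10485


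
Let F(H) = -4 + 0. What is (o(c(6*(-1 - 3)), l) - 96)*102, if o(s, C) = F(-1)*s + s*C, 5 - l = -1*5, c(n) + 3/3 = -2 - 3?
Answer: -13464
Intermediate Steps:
c(n) = -6 (c(n) = -1 + (-2 - 3) = -1 - 5 = -6)
F(H) = -4
l = 10 (l = 5 - (-1)*5 = 5 - 1*(-5) = 5 + 5 = 10)
o(s, C) = -4*s + C*s (o(s, C) = -4*s + s*C = -4*s + C*s)
(o(c(6*(-1 - 3)), l) - 96)*102 = (-6*(-4 + 10) - 96)*102 = (-6*6 - 96)*102 = (-36 - 96)*102 = -132*102 = -13464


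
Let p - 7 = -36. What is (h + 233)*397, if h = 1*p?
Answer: 80988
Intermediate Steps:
p = -29 (p = 7 - 36 = -29)
h = -29 (h = 1*(-29) = -29)
(h + 233)*397 = (-29 + 233)*397 = 204*397 = 80988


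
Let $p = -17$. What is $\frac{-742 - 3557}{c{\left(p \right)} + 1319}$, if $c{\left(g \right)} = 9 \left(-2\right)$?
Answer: $- \frac{4299}{1301} \approx -3.3044$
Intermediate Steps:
$c{\left(g \right)} = -18$
$\frac{-742 - 3557}{c{\left(p \right)} + 1319} = \frac{-742 - 3557}{-18 + 1319} = - \frac{4299}{1301}$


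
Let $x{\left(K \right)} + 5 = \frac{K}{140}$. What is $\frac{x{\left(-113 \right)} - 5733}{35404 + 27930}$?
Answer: $- \frac{803433}{8866760} \approx -0.090612$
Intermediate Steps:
$x{\left(K \right)} = -5 + \frac{K}{140}$
$\frac{x{\left(-113 \right)} - 5733}{35404 + 27930} = \frac{\left(-5 + \frac{1}{140} \left(-113\right)\right) - 5733}{35404 + 27930} = \frac{\left(-5 - \frac{113}{140}\right) - 5733}{63334} = \left(- \frac{813}{140} - 5733\right) \frac{1}{63334} = \left(- \frac{803433}{140}\right) \frac{1}{63334} = - \frac{803433}{8866760}$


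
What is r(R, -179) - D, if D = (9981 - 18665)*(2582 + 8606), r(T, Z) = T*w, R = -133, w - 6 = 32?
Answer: 97151538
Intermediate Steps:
w = 38 (w = 6 + 32 = 38)
r(T, Z) = 38*T (r(T, Z) = T*38 = 38*T)
D = -97156592 (D = -8684*11188 = -97156592)
r(R, -179) - D = 38*(-133) - 1*(-97156592) = -5054 + 97156592 = 97151538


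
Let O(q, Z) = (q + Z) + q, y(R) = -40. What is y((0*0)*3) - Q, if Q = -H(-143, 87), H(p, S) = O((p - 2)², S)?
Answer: 42097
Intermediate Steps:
O(q, Z) = Z + 2*q (O(q, Z) = (Z + q) + q = Z + 2*q)
H(p, S) = S + 2*(-2 + p)² (H(p, S) = S + 2*(p - 2)² = S + 2*(-2 + p)²)
Q = -42137 (Q = -(87 + 2*(-2 - 143)²) = -(87 + 2*(-145)²) = -(87 + 2*21025) = -(87 + 42050) = -1*42137 = -42137)
y((0*0)*3) - Q = -40 - 1*(-42137) = -40 + 42137 = 42097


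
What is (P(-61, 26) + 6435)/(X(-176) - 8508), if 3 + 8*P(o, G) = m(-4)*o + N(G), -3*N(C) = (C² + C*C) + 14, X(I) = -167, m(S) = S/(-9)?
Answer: -458951/624600 ≈ -0.73479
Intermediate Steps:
m(S) = -S/9 (m(S) = S*(-⅑) = -S/9)
N(C) = -14/3 - 2*C²/3 (N(C) = -((C² + C*C) + 14)/3 = -((C² + C²) + 14)/3 = -(2*C² + 14)/3 = -(14 + 2*C²)/3 = -14/3 - 2*C²/3)
P(o, G) = -23/24 - G²/12 + o/18 (P(o, G) = -3/8 + ((-⅑*(-4))*o + (-14/3 - 2*G²/3))/8 = -3/8 + (4*o/9 + (-14/3 - 2*G²/3))/8 = -3/8 + (-14/3 - 2*G²/3 + 4*o/9)/8 = -3/8 + (-7/12 - G²/12 + o/18) = -23/24 - G²/12 + o/18)
(P(-61, 26) + 6435)/(X(-176) - 8508) = ((-23/24 - 1/12*26² + (1/18)*(-61)) + 6435)/(-167 - 8508) = ((-23/24 - 1/12*676 - 61/18) + 6435)/(-8675) = ((-23/24 - 169/3 - 61/18) + 6435)*(-1/8675) = (-4369/72 + 6435)*(-1/8675) = (458951/72)*(-1/8675) = -458951/624600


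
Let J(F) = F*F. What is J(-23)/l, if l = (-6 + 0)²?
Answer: 529/36 ≈ 14.694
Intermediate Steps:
J(F) = F²
l = 36 (l = (-6)² = 36)
J(-23)/l = (-23)²/36 = 529*(1/36) = 529/36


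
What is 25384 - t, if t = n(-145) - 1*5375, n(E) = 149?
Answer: 30610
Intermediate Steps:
t = -5226 (t = 149 - 1*5375 = 149 - 5375 = -5226)
25384 - t = 25384 - 1*(-5226) = 25384 + 5226 = 30610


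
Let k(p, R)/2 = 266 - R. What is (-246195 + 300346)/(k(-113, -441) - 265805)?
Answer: -54151/264391 ≈ -0.20481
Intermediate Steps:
k(p, R) = 532 - 2*R (k(p, R) = 2*(266 - R) = 532 - 2*R)
(-246195 + 300346)/(k(-113, -441) - 265805) = (-246195 + 300346)/((532 - 2*(-441)) - 265805) = 54151/((532 + 882) - 265805) = 54151/(1414 - 265805) = 54151/(-264391) = 54151*(-1/264391) = -54151/264391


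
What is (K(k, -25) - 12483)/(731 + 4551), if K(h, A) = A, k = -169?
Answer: -6254/2641 ≈ -2.3680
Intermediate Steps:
(K(k, -25) - 12483)/(731 + 4551) = (-25 - 12483)/(731 + 4551) = -12508/5282 = -12508*1/5282 = -6254/2641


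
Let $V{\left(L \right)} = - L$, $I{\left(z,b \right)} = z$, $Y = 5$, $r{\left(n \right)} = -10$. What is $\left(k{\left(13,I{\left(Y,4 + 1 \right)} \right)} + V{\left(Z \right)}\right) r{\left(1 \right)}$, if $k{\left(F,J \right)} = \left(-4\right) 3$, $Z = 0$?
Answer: $120$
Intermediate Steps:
$k{\left(F,J \right)} = -12$
$\left(k{\left(13,I{\left(Y,4 + 1 \right)} \right)} + V{\left(Z \right)}\right) r{\left(1 \right)} = \left(-12 - 0\right) \left(-10\right) = \left(-12 + 0\right) \left(-10\right) = \left(-12\right) \left(-10\right) = 120$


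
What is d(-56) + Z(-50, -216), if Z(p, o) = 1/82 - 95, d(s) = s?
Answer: -12381/82 ≈ -150.99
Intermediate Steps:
Z(p, o) = -7789/82 (Z(p, o) = 1/82 - 95 = -7789/82)
d(-56) + Z(-50, -216) = -56 - 7789/82 = -12381/82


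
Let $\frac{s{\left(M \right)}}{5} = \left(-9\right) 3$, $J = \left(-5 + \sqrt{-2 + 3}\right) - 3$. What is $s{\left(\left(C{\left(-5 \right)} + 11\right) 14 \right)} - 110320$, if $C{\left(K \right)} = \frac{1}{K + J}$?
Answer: $-110455$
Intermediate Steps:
$J = -7$ ($J = \left(-5 + \sqrt{1}\right) - 3 = \left(-5 + 1\right) - 3 = -4 - 3 = -7$)
$C{\left(K \right)} = \frac{1}{-7 + K}$ ($C{\left(K \right)} = \frac{1}{K - 7} = \frac{1}{-7 + K}$)
$s{\left(M \right)} = -135$ ($s{\left(M \right)} = 5 \left(\left(-9\right) 3\right) = 5 \left(-27\right) = -135$)
$s{\left(\left(C{\left(-5 \right)} + 11\right) 14 \right)} - 110320 = -135 - 110320 = -110455$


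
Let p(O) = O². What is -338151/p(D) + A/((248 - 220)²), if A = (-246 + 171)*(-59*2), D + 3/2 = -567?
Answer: 1730094019/168921816 ≈ 10.242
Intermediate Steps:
D = -1137/2 (D = -3/2 - 567 = -1137/2 ≈ -568.50)
A = 8850 (A = -75*(-118) = 8850)
-338151/p(D) + A/((248 - 220)²) = -338151/((-1137/2)²) + 8850/((248 - 220)²) = -338151/1292769/4 + 8850/(28²) = -338151*4/1292769 + 8850/784 = -450868/430923 + 8850*(1/784) = -450868/430923 + 4425/392 = 1730094019/168921816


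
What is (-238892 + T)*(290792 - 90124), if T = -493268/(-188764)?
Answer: -2262216461608740/47191 ≈ -4.7937e+10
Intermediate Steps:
T = 123317/47191 (T = -493268*(-1/188764) = 123317/47191 ≈ 2.6131)
(-238892 + T)*(290792 - 90124) = (-238892 + 123317/47191)*(290792 - 90124) = -11273429055/47191*200668 = -2262216461608740/47191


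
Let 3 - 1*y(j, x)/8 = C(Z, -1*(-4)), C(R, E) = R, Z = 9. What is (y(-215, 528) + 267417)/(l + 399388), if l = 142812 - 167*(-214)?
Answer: 89123/192646 ≈ 0.46263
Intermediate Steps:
l = 178550 (l = 142812 - 1*(-35738) = 142812 + 35738 = 178550)
y(j, x) = -48 (y(j, x) = 24 - 8*9 = 24 - 72 = -48)
(y(-215, 528) + 267417)/(l + 399388) = (-48 + 267417)/(178550 + 399388) = 267369/577938 = 267369*(1/577938) = 89123/192646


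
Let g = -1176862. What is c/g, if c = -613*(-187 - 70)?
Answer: -157541/1176862 ≈ -0.13387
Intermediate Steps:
c = 157541 (c = -613*(-257) = 157541)
c/g = 157541/(-1176862) = 157541*(-1/1176862) = -157541/1176862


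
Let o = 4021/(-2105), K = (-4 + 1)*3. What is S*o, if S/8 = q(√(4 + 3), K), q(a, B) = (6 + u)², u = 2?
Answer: -2058752/2105 ≈ -978.03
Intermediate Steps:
K = -9 (K = -3*3 = -9)
q(a, B) = 64 (q(a, B) = (6 + 2)² = 8² = 64)
S = 512 (S = 8*64 = 512)
o = -4021/2105 (o = 4021*(-1/2105) = -4021/2105 ≈ -1.9102)
S*o = 512*(-4021/2105) = -2058752/2105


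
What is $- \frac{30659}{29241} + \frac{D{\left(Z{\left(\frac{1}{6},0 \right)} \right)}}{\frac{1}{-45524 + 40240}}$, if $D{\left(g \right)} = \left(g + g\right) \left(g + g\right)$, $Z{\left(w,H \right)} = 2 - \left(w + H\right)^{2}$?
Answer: $- \frac{801329260}{9747} \approx -82213.0$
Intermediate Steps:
$Z{\left(w,H \right)} = 2 - \left(H + w\right)^{2}$
$D{\left(g \right)} = 4 g^{2}$ ($D{\left(g \right)} = 2 g 2 g = 4 g^{2}$)
$- \frac{30659}{29241} + \frac{D{\left(Z{\left(\frac{1}{6},0 \right)} \right)}}{\frac{1}{-45524 + 40240}} = - \frac{30659}{29241} + \frac{4 \left(2 - \left(0 + \frac{1}{6}\right)^{2}\right)^{2}}{\frac{1}{-45524 + 40240}} = \left(-30659\right) \frac{1}{29241} + \frac{4 \left(2 - \left(0 + \frac{1}{6}\right)^{2}\right)^{2}}{\frac{1}{-5284}} = - \frac{30659}{29241} + \frac{4 \left(2 - \left(\frac{1}{6}\right)^{2}\right)^{2}}{- \frac{1}{5284}} = - \frac{30659}{29241} + 4 \left(2 - \frac{1}{36}\right)^{2} \left(-5284\right) = - \frac{30659}{29241} + 4 \left(\frac{71}{36}\right)^{2} \left(-5284\right) = - \frac{30659}{29241} + 4 \cdot \frac{5041}{1296} \left(-5284\right) = - \frac{30659}{29241} + \frac{5041}{324} \left(-5284\right) = - \frac{30659}{29241} - \frac{6659161}{81} = - \frac{801329260}{9747}$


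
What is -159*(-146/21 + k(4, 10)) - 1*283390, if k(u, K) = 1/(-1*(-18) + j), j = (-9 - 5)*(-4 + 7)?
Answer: -15807565/56 ≈ -2.8228e+5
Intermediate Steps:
j = -42 (j = -14*3 = -42)
k(u, K) = -1/24 (k(u, K) = 1/(-1*(-18) - 42) = 1/(18 - 42) = 1/(-24) = -1/24)
-159*(-146/21 + k(4, 10)) - 1*283390 = -159*(-146/21 - 1/24) - 1*283390 = -159*(-146*1/21 - 1/24) - 283390 = -159*(-146/21 - 1/24) - 283390 = -159*(-1175/168) - 283390 = 62275/56 - 283390 = -15807565/56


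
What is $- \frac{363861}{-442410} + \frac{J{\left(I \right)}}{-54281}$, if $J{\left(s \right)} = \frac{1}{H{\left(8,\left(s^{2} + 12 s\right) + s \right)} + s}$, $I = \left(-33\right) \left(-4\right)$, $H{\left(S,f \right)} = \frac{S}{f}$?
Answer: $\frac{1039583259538371}{1264004957657885} \approx 0.82245$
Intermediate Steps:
$I = 132$
$J{\left(s \right)} = \frac{1}{s + \frac{8}{s^{2} + 13 s}}$ ($J{\left(s \right)} = \frac{1}{\frac{8}{\left(s^{2} + 12 s\right) + s} + s} = \frac{1}{\frac{8}{s^{2} + 13 s} + s} = \frac{1}{s + \frac{8}{s^{2} + 13 s}}$)
$- \frac{363861}{-442410} + \frac{J{\left(I \right)}}{-54281} = - \frac{363861}{-442410} + \frac{132 \frac{1}{8 + 132^{2} \left(13 + 132\right)} \left(13 + 132\right)}{-54281} = \left(-363861\right) \left(- \frac{1}{442410}\right) + 132 \frac{1}{8 + 17424 \cdot 145} \cdot 145 \left(- \frac{1}{54281}\right) = \frac{121287}{147470} + 132 \frac{1}{8 + 2526480} \cdot 145 \left(- \frac{1}{54281}\right) = \frac{121287}{147470} + 132 \cdot \frac{1}{2526488} \cdot 145 \left(- \frac{1}{54281}\right) = \frac{121287}{147470} + \frac{4785}{631622} \left(- \frac{1}{54281}\right) = \frac{121287}{147470} - \frac{4785}{34285073782} = \frac{1039583259538371}{1264004957657885}$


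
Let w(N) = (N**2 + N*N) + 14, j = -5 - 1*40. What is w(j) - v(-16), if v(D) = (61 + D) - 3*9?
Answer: 4046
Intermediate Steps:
j = -45 (j = -5 - 40 = -45)
w(N) = 14 + 2*N**2 (w(N) = (N**2 + N**2) + 14 = 2*N**2 + 14 = 14 + 2*N**2)
v(D) = 34 + D (v(D) = (61 + D) - 27 = 34 + D)
w(j) - v(-16) = (14 + 2*(-45)**2) - (34 - 16) = (14 + 2*2025) - 1*18 = (14 + 4050) - 18 = 4064 - 18 = 4046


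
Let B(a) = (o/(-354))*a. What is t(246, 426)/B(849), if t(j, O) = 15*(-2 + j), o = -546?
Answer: 71980/25753 ≈ 2.7950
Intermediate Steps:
t(j, O) = -30 + 15*j
B(a) = 91*a/59 (B(a) = (-546/(-354))*a = (-546*(-1/354))*a = 91*a/59)
t(246, 426)/B(849) = (-30 + 15*246)/(((91/59)*849)) = (-30 + 3690)/(77259/59) = 3660*(59/77259) = 71980/25753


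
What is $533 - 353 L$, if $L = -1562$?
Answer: $551919$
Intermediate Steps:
$533 - 353 L = 533 - -551386 = 533 + 551386 = 551919$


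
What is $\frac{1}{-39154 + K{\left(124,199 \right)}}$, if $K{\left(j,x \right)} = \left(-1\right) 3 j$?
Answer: $- \frac{1}{39526} \approx -2.53 \cdot 10^{-5}$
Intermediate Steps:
$K{\left(j,x \right)} = - 3 j$
$\frac{1}{-39154 + K{\left(124,199 \right)}} = \frac{1}{-39154 - 372} = \frac{1}{-39526} = - \frac{1}{39526}$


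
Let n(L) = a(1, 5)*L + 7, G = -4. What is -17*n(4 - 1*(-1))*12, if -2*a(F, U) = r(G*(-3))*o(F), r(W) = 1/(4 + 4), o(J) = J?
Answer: -5457/4 ≈ -1364.3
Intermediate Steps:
r(W) = ⅛ (r(W) = 1/8 = ⅛)
a(F, U) = -F/16
n(L) = 7 - L/16 (n(L) = (-1/16*1)*L + 7 = -L/16 + 7 = 7 - L/16)
-17*n(4 - 1*(-1))*12 = -17*(7 - (4 - 1*(-1))/16)*12 = -17*(7 - (4 + 1)/16)*12 = -17*(7 - 1/16*5)*12 = -17*(7 - 5/16)*12 = -17*107/16*12 = -1819/16*12 = -5457/4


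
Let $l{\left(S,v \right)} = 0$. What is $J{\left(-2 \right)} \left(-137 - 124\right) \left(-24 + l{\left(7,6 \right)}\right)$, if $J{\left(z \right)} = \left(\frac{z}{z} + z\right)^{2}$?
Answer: $6264$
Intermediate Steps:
$J{\left(z \right)} = \left(1 + z\right)^{2}$
$J{\left(-2 \right)} \left(-137 - 124\right) \left(-24 + l{\left(7,6 \right)}\right) = \left(1 - 2\right)^{2} \left(-137 - 124\right) \left(-24 + 0\right) = \left(-1\right)^{2} \left(\left(-261\right) \left(-24\right)\right) = 1 \cdot 6264 = 6264$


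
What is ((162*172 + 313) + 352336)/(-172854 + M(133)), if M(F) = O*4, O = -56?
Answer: -380513/173078 ≈ -2.1985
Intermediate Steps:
M(F) = -224 (M(F) = -56*4 = -224)
((162*172 + 313) + 352336)/(-172854 + M(133)) = ((162*172 + 313) + 352336)/(-172854 - 224) = ((27864 + 313) + 352336)/(-173078) = (28177 + 352336)*(-1/173078) = 380513*(-1/173078) = -380513/173078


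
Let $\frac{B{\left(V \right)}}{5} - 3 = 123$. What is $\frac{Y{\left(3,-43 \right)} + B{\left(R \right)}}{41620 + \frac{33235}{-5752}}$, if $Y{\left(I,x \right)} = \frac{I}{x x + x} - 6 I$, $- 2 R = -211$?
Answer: $\frac{211918060}{14409773301} \approx 0.014707$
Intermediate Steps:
$R = \frac{211}{2}$ ($R = \left(- \frac{1}{2}\right) \left(-211\right) = \frac{211}{2} \approx 105.5$)
$B{\left(V \right)} = 630$ ($B{\left(V \right)} = 15 + 5 \cdot 123 = 15 + 615 = 630$)
$Y{\left(I,x \right)} = - 6 I + \frac{I}{x + x^{2}}$ ($Y{\left(I,x \right)} = \frac{I}{x^{2} + x} - 6 I = \frac{I}{x + x^{2}} - 6 I = - 6 I + \frac{I}{x + x^{2}}$)
$\frac{Y{\left(3,-43 \right)} + B{\left(R \right)}}{41620 + \frac{33235}{-5752}} = \frac{\frac{3 \left(1 - -258 - 6 \left(-43\right)^{2}\right)}{\left(-43\right) \left(1 - 43\right)} + 630}{41620 + \frac{33235}{-5752}} = \frac{3 \left(- \frac{1}{43}\right) \frac{1}{-42} \left(1 + 258 - 11094\right) + 630}{41620 + 33235 \left(- \frac{1}{5752}\right)} = \frac{3 \left(- \frac{1}{43}\right) \left(- \frac{1}{42}\right) \left(1 + 258 - 11094\right) + 630}{41620 - \frac{33235}{5752}} = \frac{3 \left(- \frac{1}{43}\right) \left(- \frac{1}{42}\right) \left(-10835\right) + 630}{\frac{239365005}{5752}} = \left(- \frac{10835}{602} + 630\right) \frac{5752}{239365005} = \frac{368425}{602} \cdot \frac{5752}{239365005} = \frac{211918060}{14409773301}$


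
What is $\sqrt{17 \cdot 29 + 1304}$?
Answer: $\sqrt{1797} \approx 42.391$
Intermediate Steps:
$\sqrt{17 \cdot 29 + 1304} = \sqrt{493 + 1304} = \sqrt{1797}$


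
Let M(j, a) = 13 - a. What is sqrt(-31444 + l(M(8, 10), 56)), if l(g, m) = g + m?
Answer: I*sqrt(31385) ≈ 177.16*I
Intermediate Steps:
sqrt(-31444 + l(M(8, 10), 56)) = sqrt(-31444 + ((13 - 1*10) + 56)) = sqrt(-31444 + ((13 - 10) + 56)) = sqrt(-31444 + (3 + 56)) = sqrt(-31444 + 59) = sqrt(-31385) = I*sqrt(31385)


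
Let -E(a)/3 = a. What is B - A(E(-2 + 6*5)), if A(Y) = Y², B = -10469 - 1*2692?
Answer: -20217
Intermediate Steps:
B = -13161 (B = -10469 - 2692 = -13161)
E(a) = -3*a
B - A(E(-2 + 6*5)) = -13161 - (-3*(-2 + 6*5))² = -13161 - (-3*(-2 + 30))² = -13161 - (-3*28)² = -13161 - 1*(-84)² = -13161 - 1*7056 = -13161 - 7056 = -20217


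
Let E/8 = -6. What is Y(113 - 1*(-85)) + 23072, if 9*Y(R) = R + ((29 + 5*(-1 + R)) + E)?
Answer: 69604/3 ≈ 23201.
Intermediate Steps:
E = -48 (E = 8*(-6) = -48)
Y(R) = -8/3 + 2*R/3 (Y(R) = (R + ((29 + 5*(-1 + R)) - 48))/9 = (R + ((29 + (-5 + 5*R)) - 48))/9 = (R + ((24 + 5*R) - 48))/9 = (R + (-24 + 5*R))/9 = (-24 + 6*R)/9 = -8/3 + 2*R/3)
Y(113 - 1*(-85)) + 23072 = (-8/3 + 2*(113 - 1*(-85))/3) + 23072 = (-8/3 + 2*(113 + 85)/3) + 23072 = (-8/3 + (2/3)*198) + 23072 = (-8/3 + 132) + 23072 = 388/3 + 23072 = 69604/3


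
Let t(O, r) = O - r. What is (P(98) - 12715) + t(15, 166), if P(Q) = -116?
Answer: -12982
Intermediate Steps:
(P(98) - 12715) + t(15, 166) = (-116 - 12715) + (15 - 1*166) = -12831 + (15 - 166) = -12831 - 151 = -12982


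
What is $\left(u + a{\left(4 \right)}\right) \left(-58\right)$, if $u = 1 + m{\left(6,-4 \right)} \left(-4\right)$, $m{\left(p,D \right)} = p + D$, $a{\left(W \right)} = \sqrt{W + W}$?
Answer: $406 - 116 \sqrt{2} \approx 241.95$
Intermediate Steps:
$a{\left(W \right)} = \sqrt{2} \sqrt{W}$ ($a{\left(W \right)} = \sqrt{2 W} = \sqrt{2} \sqrt{W}$)
$m{\left(p,D \right)} = D + p$
$u = -7$ ($u = 1 + \left(-4 + 6\right) \left(-4\right) = 1 + 2 \left(-4\right) = 1 - 8 = -7$)
$\left(u + a{\left(4 \right)}\right) \left(-58\right) = \left(-7 + \sqrt{2} \sqrt{4}\right) \left(-58\right) = \left(-7 + \sqrt{2} \cdot 2\right) \left(-58\right) = \left(-7 + 2 \sqrt{2}\right) \left(-58\right) = 406 - 116 \sqrt{2}$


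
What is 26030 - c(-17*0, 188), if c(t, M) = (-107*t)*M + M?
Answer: 25842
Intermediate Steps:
c(t, M) = M - 107*M*t (c(t, M) = -107*M*t + M = M - 107*M*t)
26030 - c(-17*0, 188) = 26030 - 188*(1 - (-1819)*0) = 26030 - 188*(1 - 107*0) = 26030 - 188*(1 + 0) = 26030 - 188 = 25842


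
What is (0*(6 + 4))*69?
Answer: 0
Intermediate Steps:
(0*(6 + 4))*69 = (0*10)*69 = 0*69 = 0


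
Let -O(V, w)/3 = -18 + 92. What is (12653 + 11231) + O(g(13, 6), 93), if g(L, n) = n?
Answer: 23662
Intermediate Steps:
O(V, w) = -222 (O(V, w) = -3*(-18 + 92) = -3*74 = -222)
(12653 + 11231) + O(g(13, 6), 93) = (12653 + 11231) - 222 = 23884 - 222 = 23662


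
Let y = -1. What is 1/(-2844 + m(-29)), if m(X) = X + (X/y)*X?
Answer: -1/3714 ≈ -0.00026925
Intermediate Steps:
m(X) = X - X² (m(X) = X + (X/(-1))*X = X + (X*(-1))*X = X + (-X)*X = X - X²)
1/(-2844 + m(-29)) = 1/(-2844 - 29*(1 - 1*(-29))) = 1/(-2844 - 29*(1 + 29)) = 1/(-2844 - 29*30) = 1/(-2844 - 870) = 1/(-3714) = -1/3714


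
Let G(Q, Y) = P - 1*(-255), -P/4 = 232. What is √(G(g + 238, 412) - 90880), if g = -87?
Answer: I*√91553 ≈ 302.58*I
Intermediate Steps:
P = -928 (P = -4*232 = -928)
G(Q, Y) = -673 (G(Q, Y) = -928 - 1*(-255) = -928 + 255 = -673)
√(G(g + 238, 412) - 90880) = √(-673 - 90880) = √(-91553) = I*√91553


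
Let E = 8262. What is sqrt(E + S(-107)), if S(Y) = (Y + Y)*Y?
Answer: 2*sqrt(7790) ≈ 176.52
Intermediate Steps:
S(Y) = 2*Y**2 (S(Y) = (2*Y)*Y = 2*Y**2)
sqrt(E + S(-107)) = sqrt(8262 + 2*(-107)**2) = sqrt(8262 + 2*11449) = sqrt(8262 + 22898) = sqrt(31160) = 2*sqrt(7790)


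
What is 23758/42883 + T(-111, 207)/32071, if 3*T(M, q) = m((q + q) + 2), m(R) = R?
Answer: 177205214/317377083 ≈ 0.55834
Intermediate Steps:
T(M, q) = ⅔ + 2*q/3 (T(M, q) = ((q + q) + 2)/3 = (2*q + 2)/3 = (2 + 2*q)/3 = ⅔ + 2*q/3)
23758/42883 + T(-111, 207)/32071 = 23758/42883 + (⅔ + (⅔)*207)/32071 = 23758*(1/42883) + (⅔ + 138)*(1/32071) = 23758/42883 + (416/3)*(1/32071) = 23758/42883 + 32/7401 = 177205214/317377083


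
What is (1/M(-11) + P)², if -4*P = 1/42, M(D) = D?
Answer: 32041/3415104 ≈ 0.0093821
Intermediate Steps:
P = -1/168 (P = -¼/42 = -¼*1/42 = -1/168 ≈ -0.0059524)
(1/M(-11) + P)² = (1/(-11) - 1/168)² = (-1/11 - 1/168)² = (-179/1848)² = 32041/3415104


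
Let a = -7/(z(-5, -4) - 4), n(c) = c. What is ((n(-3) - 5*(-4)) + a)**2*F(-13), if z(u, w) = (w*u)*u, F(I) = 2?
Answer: 3150625/5408 ≈ 582.59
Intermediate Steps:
z(u, w) = w*u**2 (z(u, w) = (u*w)*u = w*u**2)
a = 7/104 (a = -7/(-4*(-5)**2 - 4) = -7/(-4*25 - 4) = -7/(-100 - 4) = -7/(-104) = -7*(-1/104) = 7/104 ≈ 0.067308)
((n(-3) - 5*(-4)) + a)**2*F(-13) = ((-3 - 5*(-4)) + 7/104)**2*2 = ((-3 + 20) + 7/104)**2*2 = (17 + 7/104)**2*2 = (1775/104)**2*2 = (3150625/10816)*2 = 3150625/5408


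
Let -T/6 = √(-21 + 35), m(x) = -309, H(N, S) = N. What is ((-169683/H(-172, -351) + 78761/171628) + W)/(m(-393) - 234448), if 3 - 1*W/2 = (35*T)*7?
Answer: -1832063807/433126899757 - 2940*√14/234757 ≈ -0.051089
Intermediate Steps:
T = -6*√14 (T = -6*√(-21 + 35) = -6*√14 ≈ -22.450)
W = 6 + 2940*√14 (W = 6 - 2*35*(-6*√14)*7 = 6 - 2*(-210*√14)*7 = 6 - (-2940)*√14 = 6 + 2940*√14 ≈ 11006.)
((-169683/H(-172, -351) + 78761/171628) + W)/(m(-393) - 234448) = ((-169683/(-172) + 78761/171628) + (6 + 2940*√14))/(-309 - 234448) = ((-169683*(-1/172) + 78761*(1/171628)) + (6 + 2940*√14))/(-234757) = ((169683/172 + 78761/171628) + (6 + 2940*√14))*(-1/234757) = (1820993801/1845001 + (6 + 2940*√14))*(-1/234757) = (1832063807/1845001 + 2940*√14)*(-1/234757) = -1832063807/433126899757 - 2940*√14/234757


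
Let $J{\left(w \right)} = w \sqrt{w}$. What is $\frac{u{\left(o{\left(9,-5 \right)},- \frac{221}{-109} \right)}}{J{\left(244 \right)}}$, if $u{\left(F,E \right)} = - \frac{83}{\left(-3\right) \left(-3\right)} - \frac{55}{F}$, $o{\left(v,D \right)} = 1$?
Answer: $- \frac{289 \sqrt{61}}{133956} \approx -0.01685$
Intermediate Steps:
$J{\left(w \right)} = w^{\frac{3}{2}}$
$u{\left(F,E \right)} = - \frac{83}{9} - \frac{55}{F}$
$\frac{u{\left(o{\left(9,-5 \right)},- \frac{221}{-109} \right)}}{J{\left(244 \right)}} = \frac{- \frac{83}{9} - \frac{55}{1}}{244^{\frac{3}{2}}} = \frac{- \frac{83}{9} - 55}{488 \sqrt{61}} = \left(- \frac{83}{9} - 55\right) \frac{\sqrt{61}}{29768} = - \frac{578 \frac{\sqrt{61}}{29768}}{9} = - \frac{289 \sqrt{61}}{133956}$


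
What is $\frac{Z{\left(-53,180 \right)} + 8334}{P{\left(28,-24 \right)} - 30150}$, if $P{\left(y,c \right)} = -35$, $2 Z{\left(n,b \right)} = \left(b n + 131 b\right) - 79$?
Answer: $- \frac{30629}{60370} \approx -0.50735$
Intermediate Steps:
$Z{\left(n,b \right)} = - \frac{79}{2} + \frac{131 b}{2} + \frac{b n}{2}$ ($Z{\left(n,b \right)} = \frac{\left(b n + 131 b\right) - 79}{2} = \frac{\left(131 b + b n\right) - 79}{2} = \frac{-79 + 131 b + b n}{2} = - \frac{79}{2} + \frac{131 b}{2} + \frac{b n}{2}$)
$\frac{Z{\left(-53,180 \right)} + 8334}{P{\left(28,-24 \right)} - 30150} = \frac{\left(- \frac{79}{2} + \frac{131}{2} \cdot 180 + \frac{1}{2} \cdot 180 \left(-53\right)\right) + 8334}{-35 - 30150} = \frac{\left(- \frac{79}{2} + 11790 - 4770\right) + 8334}{-30185} = \left(\frac{13961}{2} + 8334\right) \left(- \frac{1}{30185}\right) = \frac{30629}{2} \left(- \frac{1}{30185}\right) = - \frac{30629}{60370}$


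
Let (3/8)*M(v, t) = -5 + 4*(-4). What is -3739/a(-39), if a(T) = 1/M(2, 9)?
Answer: 209384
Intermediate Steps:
M(v, t) = -56 (M(v, t) = 8*(-5 + 4*(-4))/3 = 8*(-5 - 16)/3 = (8/3)*(-21) = -56)
a(T) = -1/56 (a(T) = 1/(-56) = -1/56)
-3739/a(-39) = -3739/(-1/56) = -3739*(-56) = 209384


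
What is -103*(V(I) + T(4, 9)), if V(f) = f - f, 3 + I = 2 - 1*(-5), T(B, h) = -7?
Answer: 721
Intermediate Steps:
I = 4 (I = -3 + (2 - 1*(-5)) = -3 + (2 + 5) = -3 + 7 = 4)
V(f) = 0
-103*(V(I) + T(4, 9)) = -103*(0 - 7) = -103*(-7) = 721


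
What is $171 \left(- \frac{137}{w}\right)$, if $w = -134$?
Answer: $\frac{23427}{134} \approx 174.83$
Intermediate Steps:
$171 \left(- \frac{137}{w}\right) = 171 \left(- \frac{137}{-134}\right) = 171 \left(\left(-137\right) \left(- \frac{1}{134}\right)\right) = 171 \cdot \frac{137}{134} = \frac{23427}{134}$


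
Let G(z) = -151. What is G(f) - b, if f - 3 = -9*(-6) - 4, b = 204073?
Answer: -204224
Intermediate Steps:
f = 53 (f = 3 + (-9*(-6) - 4) = 3 + (54 - 4) = 3 + 50 = 53)
G(f) - b = -151 - 1*204073 = -151 - 204073 = -204224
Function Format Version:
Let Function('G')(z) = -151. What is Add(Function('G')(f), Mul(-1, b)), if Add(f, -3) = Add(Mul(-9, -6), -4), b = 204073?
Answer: -204224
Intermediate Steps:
f = 53 (f = Add(3, Add(Mul(-9, -6), -4)) = Add(3, Add(54, -4)) = Add(3, 50) = 53)
Add(Function('G')(f), Mul(-1, b)) = Add(-151, Mul(-1, 204073)) = Add(-151, -204073) = -204224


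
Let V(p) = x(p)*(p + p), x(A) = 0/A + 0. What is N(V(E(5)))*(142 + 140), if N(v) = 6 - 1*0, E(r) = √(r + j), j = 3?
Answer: 1692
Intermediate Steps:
x(A) = 0 (x(A) = 0 + 0 = 0)
E(r) = √(3 + r) (E(r) = √(r + 3) = √(3 + r))
V(p) = 0 (V(p) = 0*(p + p) = 0*(2*p) = 0)
N(v) = 6 (N(v) = 6 + 0 = 6)
N(V(E(5)))*(142 + 140) = 6*(142 + 140) = 6*282 = 1692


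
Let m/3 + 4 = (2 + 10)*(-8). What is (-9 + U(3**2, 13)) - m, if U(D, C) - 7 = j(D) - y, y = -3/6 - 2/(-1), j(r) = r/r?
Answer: 595/2 ≈ 297.50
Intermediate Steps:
j(r) = 1
m = -300 (m = -12 + 3*((2 + 10)*(-8)) = -12 + 3*(12*(-8)) = -12 + 3*(-96) = -12 - 288 = -300)
y = 3/2 (y = -3*1/6 - 2*(-1) = -1/2 + 2 = 3/2 ≈ 1.5000)
U(D, C) = 13/2 (U(D, C) = 7 + (1 - 1*3/2) = 7 + (1 - 3/2) = 7 - 1/2 = 13/2)
(-9 + U(3**2, 13)) - m = (-9 + 13/2) - 1*(-300) = -5/2 + 300 = 595/2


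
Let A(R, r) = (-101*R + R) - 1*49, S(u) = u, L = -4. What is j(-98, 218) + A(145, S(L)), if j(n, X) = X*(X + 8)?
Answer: 34719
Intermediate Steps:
j(n, X) = X*(8 + X)
A(R, r) = -49 - 100*R (A(R, r) = -100*R - 49 = -49 - 100*R)
j(-98, 218) + A(145, S(L)) = 218*(8 + 218) + (-49 - 100*145) = 218*226 + (-49 - 14500) = 49268 - 14549 = 34719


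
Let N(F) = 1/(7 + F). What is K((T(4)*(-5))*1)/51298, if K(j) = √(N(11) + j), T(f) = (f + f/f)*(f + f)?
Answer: I*√7198/307788 ≈ 0.00027565*I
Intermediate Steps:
T(f) = 2*f*(1 + f) (T(f) = (f + 1)*(2*f) = (1 + f)*(2*f) = 2*f*(1 + f))
K(j) = √(1/18 + j) (K(j) = √(1/(7 + 11) + j) = √(1/18 + j))
K((T(4)*(-5))*1)/51298 = (√(2 + 36*(((2*4*(1 + 4))*(-5))*1))/6)/51298 = (√(2 + 36*(((2*4*5)*(-5))*1))/6)*(1/51298) = (√(2 + 36*((40*(-5))*1))/6)*(1/51298) = (√(2 + 36*(-200*1))/6)*(1/51298) = (√(2 + 36*(-200))/6)*(1/51298) = (√(2 - 7200)/6)*(1/51298) = (√(-7198)/6)*(1/51298) = ((I*√7198)/6)*(1/51298) = (I*√7198/6)*(1/51298) = I*√7198/307788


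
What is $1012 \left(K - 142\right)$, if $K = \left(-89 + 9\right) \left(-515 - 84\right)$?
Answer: $48351336$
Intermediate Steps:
$K = 47920$ ($K = \left(-80\right) \left(-599\right) = 47920$)
$1012 \left(K - 142\right) = 1012 \left(47920 - 142\right) = 1012 \cdot 47778 = 48351336$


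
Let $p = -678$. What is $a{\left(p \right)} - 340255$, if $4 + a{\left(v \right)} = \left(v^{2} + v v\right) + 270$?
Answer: $579379$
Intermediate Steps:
$a{\left(v \right)} = 266 + 2 v^{2}$ ($a{\left(v \right)} = -4 + \left(\left(v^{2} + v v\right) + 270\right) = -4 + \left(\left(v^{2} + v^{2}\right) + 270\right) = -4 + \left(2 v^{2} + 270\right) = -4 + \left(270 + 2 v^{2}\right) = 266 + 2 v^{2}$)
$a{\left(p \right)} - 340255 = \left(266 + 2 \left(-678\right)^{2}\right) - 340255 = \left(266 + 2 \cdot 459684\right) - 340255 = \left(266 + 919368\right) - 340255 = 919634 - 340255 = 579379$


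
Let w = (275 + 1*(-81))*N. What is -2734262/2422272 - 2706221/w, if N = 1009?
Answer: -1772606050891/118537513728 ≈ -14.954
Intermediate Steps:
w = 195746 (w = (275 + 1*(-81))*1009 = (275 - 81)*1009 = 194*1009 = 195746)
-2734262/2422272 - 2706221/w = -2734262/2422272 - 2706221/195746 = -2734262*1/2422272 - 2706221*1/195746 = -1367131/1211136 - 2706221/195746 = -1772606050891/118537513728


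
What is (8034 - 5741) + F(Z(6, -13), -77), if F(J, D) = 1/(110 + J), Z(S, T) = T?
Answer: 222422/97 ≈ 2293.0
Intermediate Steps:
(8034 - 5741) + F(Z(6, -13), -77) = (8034 - 5741) + 1/(110 - 13) = 2293 + 1/97 = 222422/97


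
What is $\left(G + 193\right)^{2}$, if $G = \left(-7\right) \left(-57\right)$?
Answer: $350464$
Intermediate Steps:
$G = 399$
$\left(G + 193\right)^{2} = \left(399 + 193\right)^{2} = 592^{2} = 350464$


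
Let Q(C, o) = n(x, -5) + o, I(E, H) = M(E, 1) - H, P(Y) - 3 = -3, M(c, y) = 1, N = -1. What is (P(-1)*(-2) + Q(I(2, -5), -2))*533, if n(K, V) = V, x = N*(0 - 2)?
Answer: -3731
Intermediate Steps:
P(Y) = 0 (P(Y) = 3 - 3 = 0)
x = 2 (x = -(0 - 2) = -1*(-2) = 2)
I(E, H) = 1 - H
Q(C, o) = -5 + o
(P(-1)*(-2) + Q(I(2, -5), -2))*533 = (0*(-2) + (-5 - 2))*533 = (0 - 7)*533 = -7*533 = -3731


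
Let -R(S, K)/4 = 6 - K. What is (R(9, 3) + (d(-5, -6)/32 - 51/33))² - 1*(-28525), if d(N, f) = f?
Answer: 889432289/30976 ≈ 28714.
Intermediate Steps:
R(S, K) = -24 + 4*K (R(S, K) = -4*(6 - K) = -24 + 4*K)
(R(9, 3) + (d(-5, -6)/32 - 51/33))² - 1*(-28525) = ((-24 + 4*3) + (-6/32 - 51/33))² - 1*(-28525) = ((-24 + 12) + (-6*1/32 - 51*1/33))² + 28525 = (-12 + (-3/16 - 17/11))² + 28525 = (-12 - 305/176)² + 28525 = (-2417/176)² + 28525 = 5841889/30976 + 28525 = 889432289/30976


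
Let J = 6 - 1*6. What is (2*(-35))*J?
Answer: 0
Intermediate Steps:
J = 0 (J = 6 - 6 = 0)
(2*(-35))*J = (2*(-35))*0 = -70*0 = 0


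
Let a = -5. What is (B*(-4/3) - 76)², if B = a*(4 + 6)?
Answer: 784/9 ≈ 87.111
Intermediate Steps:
B = -50 (B = -5*(4 + 6) = -5*10 = -50)
(B*(-4/3) - 76)² = (-(-200)/3 - 76)² = (-50*(-4/3) - 76)² = (200/3 - 76)² = (-28/3)² = 784/9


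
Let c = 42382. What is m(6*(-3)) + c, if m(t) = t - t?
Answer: 42382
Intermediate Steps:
m(t) = 0
m(6*(-3)) + c = 0 + 42382 = 42382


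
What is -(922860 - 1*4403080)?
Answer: 3480220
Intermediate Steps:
-(922860 - 1*4403080) = -(922860 - 4403080) = -1*(-3480220) = 3480220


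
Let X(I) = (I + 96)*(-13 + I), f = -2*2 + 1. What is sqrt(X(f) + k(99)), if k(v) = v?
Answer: I*sqrt(1389) ≈ 37.269*I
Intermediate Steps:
f = -3 (f = -4 + 1 = -3)
X(I) = (-13 + I)*(96 + I) (X(I) = (96 + I)*(-13 + I) = (-13 + I)*(96 + I))
sqrt(X(f) + k(99)) = sqrt((-1248 + (-3)**2 + 83*(-3)) + 99) = sqrt((-1248 + 9 - 249) + 99) = sqrt(-1488 + 99) = sqrt(-1389) = I*sqrt(1389)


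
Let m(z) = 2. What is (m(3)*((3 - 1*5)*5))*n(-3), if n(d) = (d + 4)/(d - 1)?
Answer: 5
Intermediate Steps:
n(d) = (4 + d)/(-1 + d)
(m(3)*((3 - 1*5)*5))*n(-3) = (2*((3 - 1*5)*5))*((4 - 3)/(-1 - 3)) = (2*((3 - 5)*5))*(1/(-4)) = (2*(-2*5))*(-1/4*1) = (2*(-10))*(-1/4) = -20*(-1/4) = 5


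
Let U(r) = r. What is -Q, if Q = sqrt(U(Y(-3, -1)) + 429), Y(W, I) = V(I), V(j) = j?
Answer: -2*sqrt(107) ≈ -20.688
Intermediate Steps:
Y(W, I) = I
Q = 2*sqrt(107) (Q = sqrt(-1 + 429) = sqrt(428) = 2*sqrt(107) ≈ 20.688)
-Q = -2*sqrt(107)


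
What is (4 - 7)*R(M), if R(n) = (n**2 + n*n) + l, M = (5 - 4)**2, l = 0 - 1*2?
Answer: 0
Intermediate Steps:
l = -2 (l = 0 - 2 = -2)
M = 1 (M = 1**2 = 1)
R(n) = -2 + 2*n**2 (R(n) = (n**2 + n*n) - 2 = (n**2 + n**2) - 2 = 2*n**2 - 2 = -2 + 2*n**2)
(4 - 7)*R(M) = (4 - 7)*(-2 + 2*1**2) = -3*(-2 + 2*1) = -3*(-2 + 2) = -3*0 = 0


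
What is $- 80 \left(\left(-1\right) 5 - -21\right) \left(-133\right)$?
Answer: $170240$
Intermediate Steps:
$- 80 \left(\left(-1\right) 5 - -21\right) \left(-133\right) = - 80 \left(-5 + 21\right) \left(-133\right) = \left(-80\right) 16 \left(-133\right) = \left(-1280\right) \left(-133\right) = 170240$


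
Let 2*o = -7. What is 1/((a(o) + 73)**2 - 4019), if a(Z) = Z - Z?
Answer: 1/1310 ≈ 0.00076336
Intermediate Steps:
o = -7/2 (o = (1/2)*(-7) = -7/2 ≈ -3.5000)
a(Z) = 0
1/((a(o) + 73)**2 - 4019) = 1/((0 + 73)**2 - 4019) = 1/(73**2 - 4019) = 1/(5329 - 4019) = 1/1310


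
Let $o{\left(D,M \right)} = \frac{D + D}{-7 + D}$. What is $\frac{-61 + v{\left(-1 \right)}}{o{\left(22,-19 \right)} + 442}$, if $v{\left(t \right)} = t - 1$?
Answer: $- \frac{945}{6674} \approx -0.14159$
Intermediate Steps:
$v{\left(t \right)} = -1 + t$
$o{\left(D,M \right)} = \frac{2 D}{-7 + D}$
$\frac{-61 + v{\left(-1 \right)}}{o{\left(22,-19 \right)} + 442} = \frac{-61 - 2}{2 \cdot 22 \frac{1}{-7 + 22} + 442} = \frac{-61 - 2}{2 \cdot 22 \cdot \frac{1}{15} + 442} = - \frac{63}{2 \cdot 22 \cdot \frac{1}{15} + 442} = - \frac{63}{\frac{44}{15} + 442} = - \frac{63}{\frac{6674}{15}} = \left(-63\right) \frac{15}{6674} = - \frac{945}{6674}$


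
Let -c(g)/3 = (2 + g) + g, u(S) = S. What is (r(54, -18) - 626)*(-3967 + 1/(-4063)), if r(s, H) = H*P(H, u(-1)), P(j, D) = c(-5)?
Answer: 17052761476/4063 ≈ 4.1971e+6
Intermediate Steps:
c(g) = -6 - 6*g (c(g) = -3*((2 + g) + g) = -3*(2 + 2*g) = -6 - 6*g)
P(j, D) = 24 (P(j, D) = -6 - 6*(-5) = -6 + 30 = 24)
r(s, H) = 24*H (r(s, H) = H*24 = 24*H)
(r(54, -18) - 626)*(-3967 + 1/(-4063)) = (24*(-18) - 626)*(-3967 + 1/(-4063)) = (-432 - 626)*(-3967 - 1/4063) = -1058*(-16117922/4063) = 17052761476/4063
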